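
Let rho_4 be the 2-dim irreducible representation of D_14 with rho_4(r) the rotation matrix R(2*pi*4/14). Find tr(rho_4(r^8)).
chi_{rho_4}(r^8) = 2*cos(2*pi*4*8/14) = -2*cos(3*pi/7)

rho_4(r^8) is rotation by angle 2*pi*4*8/14, whose trace is 2*cos(2*pi*4*8/14) = -2*cos(3*pi/7).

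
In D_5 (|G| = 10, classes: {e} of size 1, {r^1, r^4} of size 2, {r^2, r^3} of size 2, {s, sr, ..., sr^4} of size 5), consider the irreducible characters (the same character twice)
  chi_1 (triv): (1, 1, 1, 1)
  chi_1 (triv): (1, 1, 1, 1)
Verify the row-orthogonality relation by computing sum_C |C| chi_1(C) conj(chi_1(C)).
Sum = 10 = |G| = 10; so <chi_1, chi_1> = 1 (norm-1 confirms irreducibility).

Why: Compute term by term over conjugacy classes (|C| * chi_1(C) * conj(chi_1(C))):
  1*(1)*conj(1) + 2*(1)*conj(1) + 2*(1)*conj(1) + 5*(1)*conj(1)
  = (1) + (2) + (2) + (5)
  = 10.
Dividing by |G| = 10 gives 10/10 = 1, matching the row-orthogonality relation <chi_1, chi_1> = [chi_1 = chi_1].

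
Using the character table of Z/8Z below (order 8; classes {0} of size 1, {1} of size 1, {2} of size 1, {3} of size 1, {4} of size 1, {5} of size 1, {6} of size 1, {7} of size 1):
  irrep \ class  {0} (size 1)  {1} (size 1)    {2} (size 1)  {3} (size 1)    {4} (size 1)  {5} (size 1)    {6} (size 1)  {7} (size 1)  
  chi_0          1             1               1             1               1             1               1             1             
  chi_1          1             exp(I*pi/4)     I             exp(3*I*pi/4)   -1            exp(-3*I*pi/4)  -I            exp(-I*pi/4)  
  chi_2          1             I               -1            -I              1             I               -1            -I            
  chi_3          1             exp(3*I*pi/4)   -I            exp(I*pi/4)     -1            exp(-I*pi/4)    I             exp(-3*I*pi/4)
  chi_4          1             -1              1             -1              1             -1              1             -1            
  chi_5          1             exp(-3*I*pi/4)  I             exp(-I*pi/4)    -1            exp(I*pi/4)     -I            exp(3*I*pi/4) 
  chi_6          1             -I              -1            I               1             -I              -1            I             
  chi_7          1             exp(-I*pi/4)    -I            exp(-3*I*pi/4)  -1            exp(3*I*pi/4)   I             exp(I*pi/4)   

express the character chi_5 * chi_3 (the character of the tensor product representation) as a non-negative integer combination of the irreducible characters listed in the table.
chi_5 tensor chi_3 = chi_0 (all other irreducibles have multiplicity 0).

Derivation: The character of a tensor product is the pointwise product (chi_5 * chi_3)(C) = chi_5(C) * chi_3(C):
  {0}: (1)*(1), {1}: (exp(-3*I*pi/4))*(exp(3*I*pi/4)), {2}: (I)*(-I), {3}: (exp(-I*pi/4))*(exp(I*pi/4)), {4}: (-1)*(-1), {5}: (exp(I*pi/4))*(exp(-I*pi/4)), {6}: (-I)*(I), {7}: (exp(3*I*pi/4))*(exp(-3*I*pi/4))
so (chi_5 * chi_3) takes values
  {0} -> 1, {1} -> 1, {2} -> 1, {3} -> 1, {4} -> 1, {5} -> 1, {6} -> 1, {7} -> 1.
Now take the inner product of this character with each irreducible chi from the table, <chi_5*chi_3, chi> = (1/8) sum_C |C| (chi_5*chi_3)(C) conj(chi(C)):
  <chi_5*chi_3, chi_0> = (1/8)[1*(1)*conj(1) + 1*(1)*conj(1) + 1*(1)*conj(1) + 1*(1)*conj(1) + 1*(1)*conj(1) + 1*(1)*conj(1) + 1*(1)*conj(1) + 1*(1)*conj(1)]
      = (1/8)[(1) + (1) + (1) + (1) + (1) + (1) + (1) + (1)] = 8/8 = 1
  <chi_5*chi_3, chi_1> = (1/8)[1*(1)*conj(1) + 1*(1)*conj(exp(I*pi/4)) + 1*(1)*conj(I) + 1*(1)*conj(exp(3*I*pi/4)) + 1*(1)*conj(-1) + 1*(1)*conj(exp(-3*I*pi/4)) + 1*(1)*conj(-I) + 1*(1)*conj(exp(-I*pi/4))]
      = (1/8)[(1) + (exp(-I*pi/4)) + (-I) + (exp(-3*I*pi/4)) + (-1) + (exp(3*I*pi/4)) + (I) + (exp(I*pi/4))] = 0/8 = 0
  <chi_5*chi_3, chi_2> = (1/8)[1*(1)*conj(1) + 1*(1)*conj(I) + 1*(1)*conj(-1) + 1*(1)*conj(-I) + 1*(1)*conj(1) + 1*(1)*conj(I) + 1*(1)*conj(-1) + 1*(1)*conj(-I)]
      = (1/8)[(1) + (-I) + (-1) + (I) + (1) + (-I) + (-1) + (I)] = 0/8 = 0
  <chi_5*chi_3, chi_3> = (1/8)[1*(1)*conj(1) + 1*(1)*conj(exp(3*I*pi/4)) + 1*(1)*conj(-I) + 1*(1)*conj(exp(I*pi/4)) + 1*(1)*conj(-1) + 1*(1)*conj(exp(-I*pi/4)) + 1*(1)*conj(I) + 1*(1)*conj(exp(-3*I*pi/4))]
      = (1/8)[(1) + (exp(-3*I*pi/4)) + (I) + (exp(-I*pi/4)) + (-1) + (exp(I*pi/4)) + (-I) + (exp(3*I*pi/4))] = 0/8 = 0
  <chi_5*chi_3, chi_4> = (1/8)[1*(1)*conj(1) + 1*(1)*conj(-1) + 1*(1)*conj(1) + 1*(1)*conj(-1) + 1*(1)*conj(1) + 1*(1)*conj(-1) + 1*(1)*conj(1) + 1*(1)*conj(-1)]
      = (1/8)[(1) + (-1) + (1) + (-1) + (1) + (-1) + (1) + (-1)] = 0/8 = 0
  <chi_5*chi_3, chi_5> = (1/8)[1*(1)*conj(1) + 1*(1)*conj(exp(-3*I*pi/4)) + 1*(1)*conj(I) + 1*(1)*conj(exp(-I*pi/4)) + 1*(1)*conj(-1) + 1*(1)*conj(exp(I*pi/4)) + 1*(1)*conj(-I) + 1*(1)*conj(exp(3*I*pi/4))]
      = (1/8)[(1) + (exp(3*I*pi/4)) + (-I) + (exp(I*pi/4)) + (-1) + (exp(-I*pi/4)) + (I) + (exp(-3*I*pi/4))] = 0/8 = 0
  <chi_5*chi_3, chi_6> = (1/8)[1*(1)*conj(1) + 1*(1)*conj(-I) + 1*(1)*conj(-1) + 1*(1)*conj(I) + 1*(1)*conj(1) + 1*(1)*conj(-I) + 1*(1)*conj(-1) + 1*(1)*conj(I)]
      = (1/8)[(1) + (I) + (-1) + (-I) + (1) + (I) + (-1) + (-I)] = 0/8 = 0
  <chi_5*chi_3, chi_7> = (1/8)[1*(1)*conj(1) + 1*(1)*conj(exp(-I*pi/4)) + 1*(1)*conj(-I) + 1*(1)*conj(exp(-3*I*pi/4)) + 1*(1)*conj(-1) + 1*(1)*conj(exp(3*I*pi/4)) + 1*(1)*conj(I) + 1*(1)*conj(exp(I*pi/4))]
      = (1/8)[(1) + (exp(I*pi/4)) + (I) + (exp(3*I*pi/4)) + (-1) + (exp(-3*I*pi/4)) + (-I) + (exp(-I*pi/4))] = 0/8 = 0
(Exp terms are combined using exp(i*s)*conj(exp(i*t)) = exp(i*(s-t)), and sums of them are collapsed using the identity that for every m > 1 the m distinct m-th roots of unity sum to 0, e.g. 1 + exp(2*I*pi/3) + exp(-2*I*pi/3) = 0.)
Hence the multiplicities are chi_0: 1. Dimension check: dim(chi_5)*dim(chi_3) = 1*1 = 1 and sum (mult * dim) = 1*1 = 1.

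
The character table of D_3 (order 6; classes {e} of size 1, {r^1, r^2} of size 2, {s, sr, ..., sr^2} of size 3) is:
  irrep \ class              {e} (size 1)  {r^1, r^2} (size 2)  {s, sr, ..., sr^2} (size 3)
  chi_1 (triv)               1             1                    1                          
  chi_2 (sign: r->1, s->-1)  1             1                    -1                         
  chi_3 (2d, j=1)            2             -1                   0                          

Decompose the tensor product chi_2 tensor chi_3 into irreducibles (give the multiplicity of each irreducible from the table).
chi_2 tensor chi_3 = chi_3 (all other irreducibles have multiplicity 0).

Derivation: The character of a tensor product is the pointwise product (chi_2 * chi_3)(C) = chi_2(C) * chi_3(C):
  {e}: (1)*(2), {r^1, r^2}: (1)*(-1), {s, sr, ..., sr^2}: (-1)*(0)
so (chi_2 * chi_3) takes values
  {e} -> 2, {r^1, r^2} -> -1, {s, sr, ..., sr^2} -> 0.
Now take the inner product of this character with each irreducible chi from the table, <chi_2*chi_3, chi> = (1/6) sum_C |C| (chi_2*chi_3)(C) conj(chi(C)):
  <chi_2*chi_3, chi_1> = (1/6)[1*(2)*conj(1) + 2*(-1)*conj(1) + 3*(0)*conj(1)]
      = (1/6)[(2) + (-2) + (0)] = 0/6 = 0
  <chi_2*chi_3, chi_2> = (1/6)[1*(2)*conj(1) + 2*(-1)*conj(1) + 3*(0)*conj(-1)]
      = (1/6)[(2) + (-2) + (0)] = 0/6 = 0
  <chi_2*chi_3, chi_3> = (1/6)[1*(2)*conj(2) + 2*(-1)*conj(-1) + 3*(0)*conj(0)]
      = (1/6)[(4) + (2) + (0)] = 6/6 = 1
Hence the multiplicities are chi_3: 1. Dimension check: dim(chi_2)*dim(chi_3) = 1*2 = 2 and sum (mult * dim) = 1*2 = 2.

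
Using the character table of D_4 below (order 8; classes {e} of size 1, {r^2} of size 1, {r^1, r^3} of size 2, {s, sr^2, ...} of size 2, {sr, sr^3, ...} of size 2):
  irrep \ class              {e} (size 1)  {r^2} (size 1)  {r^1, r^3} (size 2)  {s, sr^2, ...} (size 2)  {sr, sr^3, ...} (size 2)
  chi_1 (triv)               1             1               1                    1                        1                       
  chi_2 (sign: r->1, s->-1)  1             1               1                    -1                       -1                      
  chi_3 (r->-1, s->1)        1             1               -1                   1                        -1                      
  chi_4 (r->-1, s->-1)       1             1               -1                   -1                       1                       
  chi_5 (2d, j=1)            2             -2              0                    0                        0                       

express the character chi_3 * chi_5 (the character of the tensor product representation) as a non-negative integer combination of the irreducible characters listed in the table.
chi_3 tensor chi_5 = chi_5 (all other irreducibles have multiplicity 0).

Reasoning: The character of a tensor product is the pointwise product (chi_3 * chi_5)(C) = chi_3(C) * chi_5(C):
  {e}: (1)*(2), {r^2}: (1)*(-2), {r^1, r^3}: (-1)*(0), {s, sr^2, ...}: (1)*(0), {sr, sr^3, ...}: (-1)*(0)
so (chi_3 * chi_5) takes values
  {e} -> 2, {r^2} -> -2, {r^1, r^3} -> 0, {s, sr^2, ...} -> 0, {sr, sr^3, ...} -> 0.
Now take the inner product of this character with each irreducible chi from the table, <chi_3*chi_5, chi> = (1/8) sum_C |C| (chi_3*chi_5)(C) conj(chi(C)):
  <chi_3*chi_5, chi_1> = (1/8)[1*(2)*conj(1) + 1*(-2)*conj(1) + 2*(0)*conj(1) + 2*(0)*conj(1) + 2*(0)*conj(1)]
      = (1/8)[(2) + (-2) + (0) + (0) + (0)] = 0/8 = 0
  <chi_3*chi_5, chi_2> = (1/8)[1*(2)*conj(1) + 1*(-2)*conj(1) + 2*(0)*conj(1) + 2*(0)*conj(-1) + 2*(0)*conj(-1)]
      = (1/8)[(2) + (-2) + (0) + (0) + (0)] = 0/8 = 0
  <chi_3*chi_5, chi_3> = (1/8)[1*(2)*conj(1) + 1*(-2)*conj(1) + 2*(0)*conj(-1) + 2*(0)*conj(1) + 2*(0)*conj(-1)]
      = (1/8)[(2) + (-2) + (0) + (0) + (0)] = 0/8 = 0
  <chi_3*chi_5, chi_4> = (1/8)[1*(2)*conj(1) + 1*(-2)*conj(1) + 2*(0)*conj(-1) + 2*(0)*conj(-1) + 2*(0)*conj(1)]
      = (1/8)[(2) + (-2) + (0) + (0) + (0)] = 0/8 = 0
  <chi_3*chi_5, chi_5> = (1/8)[1*(2)*conj(2) + 1*(-2)*conj(-2) + 2*(0)*conj(0) + 2*(0)*conj(0) + 2*(0)*conj(0)]
      = (1/8)[(4) + (4) + (0) + (0) + (0)] = 8/8 = 1
Hence the multiplicities are chi_5: 1. Dimension check: dim(chi_3)*dim(chi_5) = 1*2 = 2 and sum (mult * dim) = 1*2 = 2.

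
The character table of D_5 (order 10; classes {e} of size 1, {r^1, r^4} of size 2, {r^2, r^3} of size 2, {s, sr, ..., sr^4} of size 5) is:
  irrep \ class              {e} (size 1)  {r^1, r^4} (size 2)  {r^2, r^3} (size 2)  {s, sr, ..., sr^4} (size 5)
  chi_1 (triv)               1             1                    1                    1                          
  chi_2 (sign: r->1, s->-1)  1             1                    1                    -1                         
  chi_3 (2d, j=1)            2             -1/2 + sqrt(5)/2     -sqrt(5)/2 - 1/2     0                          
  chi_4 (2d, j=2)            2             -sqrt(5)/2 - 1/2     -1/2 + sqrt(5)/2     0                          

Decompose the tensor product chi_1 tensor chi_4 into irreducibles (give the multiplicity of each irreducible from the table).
chi_1 tensor chi_4 = chi_4 (all other irreducibles have multiplicity 0).

Why: The character of a tensor product is the pointwise product (chi_1 * chi_4)(C) = chi_1(C) * chi_4(C):
  {e}: (1)*(2), {r^1, r^4}: (1)*(-sqrt(5)/2 - 1/2), {r^2, r^3}: (1)*(-1/2 + sqrt(5)/2), {s, sr, ..., sr^4}: (1)*(0)
so (chi_1 * chi_4) takes values
  {e} -> 2, {r^1, r^4} -> -sqrt(5)/2 - 1/2, {r^2, r^3} -> -1/2 + sqrt(5)/2, {s, sr, ..., sr^4} -> 0.
Now take the inner product of this character with each irreducible chi from the table, <chi_1*chi_4, chi> = (1/10) sum_C |C| (chi_1*chi_4)(C) conj(chi(C)):
  <chi_1*chi_4, chi_1> = (1/10)[1*(2)*conj(1) + 2*(-sqrt(5)/2 - 1/2)*conj(1) + 2*(-1/2 + sqrt(5)/2)*conj(1) + 5*(0)*conj(1)]
      = (1/10)[(2) + (-sqrt(5) - 1) + (-1 + sqrt(5)) + (0)] = 0/10 = 0
  <chi_1*chi_4, chi_2> = (1/10)[1*(2)*conj(1) + 2*(-sqrt(5)/2 - 1/2)*conj(1) + 2*(-1/2 + sqrt(5)/2)*conj(1) + 5*(0)*conj(-1)]
      = (1/10)[(2) + (-sqrt(5) - 1) + (-1 + sqrt(5)) + (0)] = 0/10 = 0
  <chi_1*chi_4, chi_3> = (1/10)[1*(2)*conj(2) + 2*(-sqrt(5)/2 - 1/2)*conj(-1/2 + sqrt(5)/2) + 2*(-1/2 + sqrt(5)/2)*conj(-sqrt(5)/2 - 1/2) + 5*(0)*conj(0)]
      = (1/10)[(4) + (-2) + (-2) + (0)] = 0/10 = 0
  <chi_1*chi_4, chi_4> = (1/10)[1*(2)*conj(2) + 2*(-sqrt(5)/2 - 1/2)*conj(-sqrt(5)/2 - 1/2) + 2*(-1/2 + sqrt(5)/2)*conj(-1/2 + sqrt(5)/2) + 5*(0)*conj(0)]
      = (1/10)[(4) + (sqrt(5) + 3) + (3 - sqrt(5)) + (0)] = 10/10 = 1
Hence the multiplicities are chi_4: 1. Dimension check: dim(chi_1)*dim(chi_4) = 1*2 = 2 and sum (mult * dim) = 1*2 = 2.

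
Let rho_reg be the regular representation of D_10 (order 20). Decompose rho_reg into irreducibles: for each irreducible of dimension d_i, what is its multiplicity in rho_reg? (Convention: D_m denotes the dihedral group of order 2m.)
Each irreducible V_i of dimension d_i appears with multiplicity d_i, i.e. rho_reg = (direct sum over all irreducibles V_i) d_i V_i. The irreducible dimensions for D_10 are 1, 1, 1, 1, 2, 2, 2, 2: 4 irreducibles of dimension 1, each with multiplicity 1; 4 irreducibles of dimension 2, each with multiplicity 2. Total dimension 4*1*1 + 4*2*2 = 20 = |G|.

Explanation: General theorem: in the regular representation of a finite group G, each irreducible appears with multiplicity equal to its dimension. Check: dim(rho_reg) = sum d_i^2 = 1 + 1 + 1 + 1 + 4 + 4 + 4 + 4 = 20 = |G|.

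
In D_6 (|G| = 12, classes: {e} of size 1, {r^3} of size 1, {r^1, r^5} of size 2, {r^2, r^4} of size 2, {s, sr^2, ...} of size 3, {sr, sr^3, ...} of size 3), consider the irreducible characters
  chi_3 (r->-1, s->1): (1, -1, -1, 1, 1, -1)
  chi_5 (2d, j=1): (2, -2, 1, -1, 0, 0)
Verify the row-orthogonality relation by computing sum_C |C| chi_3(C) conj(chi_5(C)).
Sum = 0; so <chi_3, chi_5> = 0 (distinct irreducibles are orthogonal).

Justification: Compute term by term over conjugacy classes (|C| * chi_3(C) * conj(chi_5(C))):
  1*(1)*conj(2) + 1*(-1)*conj(-2) + 2*(-1)*conj(1) + 2*(1)*conj(-1) + 3*(1)*conj(0) + 3*(-1)*conj(0)
  = (2) + (2) + (-2) + (-2) + (0) + (0)
  = 0.
Dividing by |G| = 12 gives 0/12 = 0, matching the row-orthogonality relation <chi_3, chi_5> = [chi_3 = chi_5].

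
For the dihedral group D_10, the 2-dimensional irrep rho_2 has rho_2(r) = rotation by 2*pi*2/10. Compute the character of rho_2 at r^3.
chi_{rho_2}(r^3) = 2*cos(2*pi*2*3/10) = -sqrt(5)/2 - 1/2

Derivation: rho_2(r^3) is rotation by angle 2*pi*2*3/10, whose trace is 2*cos(2*pi*2*3/10) = -sqrt(5)/2 - 1/2.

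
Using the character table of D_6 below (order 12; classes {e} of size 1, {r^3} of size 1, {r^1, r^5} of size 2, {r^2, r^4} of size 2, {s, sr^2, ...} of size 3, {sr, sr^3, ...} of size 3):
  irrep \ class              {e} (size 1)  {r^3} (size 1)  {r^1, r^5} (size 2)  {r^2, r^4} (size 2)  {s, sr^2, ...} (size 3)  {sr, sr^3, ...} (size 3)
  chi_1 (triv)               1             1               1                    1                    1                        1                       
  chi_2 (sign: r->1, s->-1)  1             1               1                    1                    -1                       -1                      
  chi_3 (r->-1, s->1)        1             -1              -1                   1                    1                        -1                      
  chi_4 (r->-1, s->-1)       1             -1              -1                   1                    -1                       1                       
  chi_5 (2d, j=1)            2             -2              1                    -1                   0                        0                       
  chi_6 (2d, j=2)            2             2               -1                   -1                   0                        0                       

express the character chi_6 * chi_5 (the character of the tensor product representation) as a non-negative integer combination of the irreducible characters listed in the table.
chi_6 tensor chi_5 = chi_3 + chi_4 + chi_5 (all other irreducibles have multiplicity 0).

Justification: The character of a tensor product is the pointwise product (chi_6 * chi_5)(C) = chi_6(C) * chi_5(C):
  {e}: (2)*(2), {r^3}: (2)*(-2), {r^1, r^5}: (-1)*(1), {r^2, r^4}: (-1)*(-1), {s, sr^2, ...}: (0)*(0), {sr, sr^3, ...}: (0)*(0)
so (chi_6 * chi_5) takes values
  {e} -> 4, {r^3} -> -4, {r^1, r^5} -> -1, {r^2, r^4} -> 1, {s, sr^2, ...} -> 0, {sr, sr^3, ...} -> 0.
Now take the inner product of this character with each irreducible chi from the table, <chi_6*chi_5, chi> = (1/12) sum_C |C| (chi_6*chi_5)(C) conj(chi(C)):
  <chi_6*chi_5, chi_1> = (1/12)[1*(4)*conj(1) + 1*(-4)*conj(1) + 2*(-1)*conj(1) + 2*(1)*conj(1) + 3*(0)*conj(1) + 3*(0)*conj(1)]
      = (1/12)[(4) + (-4) + (-2) + (2) + (0) + (0)] = 0/12 = 0
  <chi_6*chi_5, chi_2> = (1/12)[1*(4)*conj(1) + 1*(-4)*conj(1) + 2*(-1)*conj(1) + 2*(1)*conj(1) + 3*(0)*conj(-1) + 3*(0)*conj(-1)]
      = (1/12)[(4) + (-4) + (-2) + (2) + (0) + (0)] = 0/12 = 0
  <chi_6*chi_5, chi_3> = (1/12)[1*(4)*conj(1) + 1*(-4)*conj(-1) + 2*(-1)*conj(-1) + 2*(1)*conj(1) + 3*(0)*conj(1) + 3*(0)*conj(-1)]
      = (1/12)[(4) + (4) + (2) + (2) + (0) + (0)] = 12/12 = 1
  <chi_6*chi_5, chi_4> = (1/12)[1*(4)*conj(1) + 1*(-4)*conj(-1) + 2*(-1)*conj(-1) + 2*(1)*conj(1) + 3*(0)*conj(-1) + 3*(0)*conj(1)]
      = (1/12)[(4) + (4) + (2) + (2) + (0) + (0)] = 12/12 = 1
  <chi_6*chi_5, chi_5> = (1/12)[1*(4)*conj(2) + 1*(-4)*conj(-2) + 2*(-1)*conj(1) + 2*(1)*conj(-1) + 3*(0)*conj(0) + 3*(0)*conj(0)]
      = (1/12)[(8) + (8) + (-2) + (-2) + (0) + (0)] = 12/12 = 1
  <chi_6*chi_5, chi_6> = (1/12)[1*(4)*conj(2) + 1*(-4)*conj(2) + 2*(-1)*conj(-1) + 2*(1)*conj(-1) + 3*(0)*conj(0) + 3*(0)*conj(0)]
      = (1/12)[(8) + (-8) + (2) + (-2) + (0) + (0)] = 0/12 = 0
Hence the multiplicities are chi_3: 1, chi_4: 1, chi_5: 1. Dimension check: dim(chi_6)*dim(chi_5) = 2*2 = 4 and sum (mult * dim) = 1*1 + 1*1 + 1*2 = 4.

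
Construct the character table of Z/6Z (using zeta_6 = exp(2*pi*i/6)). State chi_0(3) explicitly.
Character table of Z/6Z (irreps indexed chi_0,...,chi_5 with chi_k(m) = zeta_6^(k*m), zeta_6 = exp(2*pi*i/6)):
  irrep \ class  {0} (size 1)  {1} (size 1)    {2} (size 1)    {3} (size 1)  {4} (size 1)    {5} (size 1)  
  chi_0          1             1               1               1             1               1             
  chi_1          1             exp(I*pi/3)     exp(2*I*pi/3)   -1            exp(-2*I*pi/3)  exp(-I*pi/3)  
  chi_2          1             exp(2*I*pi/3)   exp(-2*I*pi/3)  1             exp(2*I*pi/3)   exp(-2*I*pi/3)
  chi_3          1             -1              1               -1            1               -1            
  chi_4          1             exp(-2*I*pi/3)  exp(2*I*pi/3)   1             exp(-2*I*pi/3)  exp(2*I*pi/3) 
  chi_5          1             exp(-I*pi/3)    exp(-2*I*pi/3)  -1            exp(2*I*pi/3)   exp(I*pi/3)   

Spot check: chi_0(3) = zeta_6^(0*3) = zeta_6^0 = 1.

Working: Z/6Z is abelian, so all 6 irreducible complex representations are 1-dimensional. They are given by chi_k(m) = zeta_6^(k*m) for k = 0,...,5. Row orthogonality: sum_m chi_k(m) conj(chi_l(m)) = 6 * [k = l].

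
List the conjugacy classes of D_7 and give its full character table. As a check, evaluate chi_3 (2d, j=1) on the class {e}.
Conjugacy classes: {e} of size 1, {r^1, r^6} of size 2, {r^2, r^5} of size 2, {r^3, r^4} of size 2, {s, sr, ..., sr^6} of size 7.
Character table:
  irrep \ class              {e} (size 1)  {r^1, r^6} (size 2)  {r^2, r^5} (size 2)  {r^3, r^4} (size 2)  {s, sr, ..., sr^6} (size 7)
  chi_1 (triv)               1             1                    1                    1                    1                          
  chi_2 (sign: r->1, s->-1)  1             1                    1                    1                    -1                         
  chi_3 (2d, j=1)            2             2*cos(2*pi/7)        -2*cos(3*pi/7)       -2*cos(pi/7)         0                          
  chi_4 (2d, j=2)            2             -2*cos(3*pi/7)       -2*cos(pi/7)         2*cos(2*pi/7)        0                          
  chi_5 (2d, j=3)            2             -2*cos(pi/7)         2*cos(2*pi/7)        -2*cos(3*pi/7)       0                          

Spot check: chi_3 (2d, j=1) on {e} = 2.

Derivation: D_7 has order 2*7 = 14 with 5 conjugacy classes, hence 5 irreducibles. Sum of squared dims 1 + 1 + 4 + 4 + 4 = 14 = |G|. Linear characters come from the abelianisation; the 2-dimensional irreps have character r^k -> 2*cos(2*pi*j*k/7), reflections -> 0.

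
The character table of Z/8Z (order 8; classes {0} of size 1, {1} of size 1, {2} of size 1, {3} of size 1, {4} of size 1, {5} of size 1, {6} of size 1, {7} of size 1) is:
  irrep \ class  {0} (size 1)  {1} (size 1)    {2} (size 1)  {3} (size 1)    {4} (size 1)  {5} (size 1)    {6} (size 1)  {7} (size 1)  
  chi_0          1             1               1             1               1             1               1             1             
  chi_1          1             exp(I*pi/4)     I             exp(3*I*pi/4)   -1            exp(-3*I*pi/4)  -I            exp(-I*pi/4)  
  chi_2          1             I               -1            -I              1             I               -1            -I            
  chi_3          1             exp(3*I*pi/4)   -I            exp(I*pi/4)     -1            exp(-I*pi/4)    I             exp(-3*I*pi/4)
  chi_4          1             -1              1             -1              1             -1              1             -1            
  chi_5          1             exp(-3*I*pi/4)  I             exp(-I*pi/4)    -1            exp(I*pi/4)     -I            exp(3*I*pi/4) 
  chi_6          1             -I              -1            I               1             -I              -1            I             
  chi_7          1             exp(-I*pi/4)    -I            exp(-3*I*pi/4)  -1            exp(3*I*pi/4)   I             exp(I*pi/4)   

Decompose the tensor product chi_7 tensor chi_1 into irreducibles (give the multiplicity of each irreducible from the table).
chi_7 tensor chi_1 = chi_0 (all other irreducibles have multiplicity 0).

Argument: The character of a tensor product is the pointwise product (chi_7 * chi_1)(C) = chi_7(C) * chi_1(C):
  {0}: (1)*(1), {1}: (exp(-I*pi/4))*(exp(I*pi/4)), {2}: (-I)*(I), {3}: (exp(-3*I*pi/4))*(exp(3*I*pi/4)), {4}: (-1)*(-1), {5}: (exp(3*I*pi/4))*(exp(-3*I*pi/4)), {6}: (I)*(-I), {7}: (exp(I*pi/4))*(exp(-I*pi/4))
so (chi_7 * chi_1) takes values
  {0} -> 1, {1} -> 1, {2} -> 1, {3} -> 1, {4} -> 1, {5} -> 1, {6} -> 1, {7} -> 1.
Now take the inner product of this character with each irreducible chi from the table, <chi_7*chi_1, chi> = (1/8) sum_C |C| (chi_7*chi_1)(C) conj(chi(C)):
  <chi_7*chi_1, chi_0> = (1/8)[1*(1)*conj(1) + 1*(1)*conj(1) + 1*(1)*conj(1) + 1*(1)*conj(1) + 1*(1)*conj(1) + 1*(1)*conj(1) + 1*(1)*conj(1) + 1*(1)*conj(1)]
      = (1/8)[(1) + (1) + (1) + (1) + (1) + (1) + (1) + (1)] = 8/8 = 1
  <chi_7*chi_1, chi_1> = (1/8)[1*(1)*conj(1) + 1*(1)*conj(exp(I*pi/4)) + 1*(1)*conj(I) + 1*(1)*conj(exp(3*I*pi/4)) + 1*(1)*conj(-1) + 1*(1)*conj(exp(-3*I*pi/4)) + 1*(1)*conj(-I) + 1*(1)*conj(exp(-I*pi/4))]
      = (1/8)[(1) + (exp(-I*pi/4)) + (-I) + (exp(-3*I*pi/4)) + (-1) + (exp(3*I*pi/4)) + (I) + (exp(I*pi/4))] = 0/8 = 0
  <chi_7*chi_1, chi_2> = (1/8)[1*(1)*conj(1) + 1*(1)*conj(I) + 1*(1)*conj(-1) + 1*(1)*conj(-I) + 1*(1)*conj(1) + 1*(1)*conj(I) + 1*(1)*conj(-1) + 1*(1)*conj(-I)]
      = (1/8)[(1) + (-I) + (-1) + (I) + (1) + (-I) + (-1) + (I)] = 0/8 = 0
  <chi_7*chi_1, chi_3> = (1/8)[1*(1)*conj(1) + 1*(1)*conj(exp(3*I*pi/4)) + 1*(1)*conj(-I) + 1*(1)*conj(exp(I*pi/4)) + 1*(1)*conj(-1) + 1*(1)*conj(exp(-I*pi/4)) + 1*(1)*conj(I) + 1*(1)*conj(exp(-3*I*pi/4))]
      = (1/8)[(1) + (exp(-3*I*pi/4)) + (I) + (exp(-I*pi/4)) + (-1) + (exp(I*pi/4)) + (-I) + (exp(3*I*pi/4))] = 0/8 = 0
  <chi_7*chi_1, chi_4> = (1/8)[1*(1)*conj(1) + 1*(1)*conj(-1) + 1*(1)*conj(1) + 1*(1)*conj(-1) + 1*(1)*conj(1) + 1*(1)*conj(-1) + 1*(1)*conj(1) + 1*(1)*conj(-1)]
      = (1/8)[(1) + (-1) + (1) + (-1) + (1) + (-1) + (1) + (-1)] = 0/8 = 0
  <chi_7*chi_1, chi_5> = (1/8)[1*(1)*conj(1) + 1*(1)*conj(exp(-3*I*pi/4)) + 1*(1)*conj(I) + 1*(1)*conj(exp(-I*pi/4)) + 1*(1)*conj(-1) + 1*(1)*conj(exp(I*pi/4)) + 1*(1)*conj(-I) + 1*(1)*conj(exp(3*I*pi/4))]
      = (1/8)[(1) + (exp(3*I*pi/4)) + (-I) + (exp(I*pi/4)) + (-1) + (exp(-I*pi/4)) + (I) + (exp(-3*I*pi/4))] = 0/8 = 0
  <chi_7*chi_1, chi_6> = (1/8)[1*(1)*conj(1) + 1*(1)*conj(-I) + 1*(1)*conj(-1) + 1*(1)*conj(I) + 1*(1)*conj(1) + 1*(1)*conj(-I) + 1*(1)*conj(-1) + 1*(1)*conj(I)]
      = (1/8)[(1) + (I) + (-1) + (-I) + (1) + (I) + (-1) + (-I)] = 0/8 = 0
  <chi_7*chi_1, chi_7> = (1/8)[1*(1)*conj(1) + 1*(1)*conj(exp(-I*pi/4)) + 1*(1)*conj(-I) + 1*(1)*conj(exp(-3*I*pi/4)) + 1*(1)*conj(-1) + 1*(1)*conj(exp(3*I*pi/4)) + 1*(1)*conj(I) + 1*(1)*conj(exp(I*pi/4))]
      = (1/8)[(1) + (exp(I*pi/4)) + (I) + (exp(3*I*pi/4)) + (-1) + (exp(-3*I*pi/4)) + (-I) + (exp(-I*pi/4))] = 0/8 = 0
(Exp terms are combined using exp(i*s)*conj(exp(i*t)) = exp(i*(s-t)), and sums of them are collapsed using the identity that for every m > 1 the m distinct m-th roots of unity sum to 0, e.g. 1 + exp(2*I*pi/3) + exp(-2*I*pi/3) = 0.)
Hence the multiplicities are chi_0: 1. Dimension check: dim(chi_7)*dim(chi_1) = 1*1 = 1 and sum (mult * dim) = 1*1 = 1.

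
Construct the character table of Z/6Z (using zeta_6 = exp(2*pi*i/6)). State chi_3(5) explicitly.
Character table of Z/6Z (irreps indexed chi_0,...,chi_5 with chi_k(m) = zeta_6^(k*m), zeta_6 = exp(2*pi*i/6)):
  irrep \ class  {0} (size 1)  {1} (size 1)    {2} (size 1)    {3} (size 1)  {4} (size 1)    {5} (size 1)  
  chi_0          1             1               1               1             1               1             
  chi_1          1             exp(I*pi/3)     exp(2*I*pi/3)   -1            exp(-2*I*pi/3)  exp(-I*pi/3)  
  chi_2          1             exp(2*I*pi/3)   exp(-2*I*pi/3)  1             exp(2*I*pi/3)   exp(-2*I*pi/3)
  chi_3          1             -1              1               -1            1               -1            
  chi_4          1             exp(-2*I*pi/3)  exp(2*I*pi/3)   1             exp(-2*I*pi/3)  exp(2*I*pi/3) 
  chi_5          1             exp(-I*pi/3)    exp(-2*I*pi/3)  -1            exp(2*I*pi/3)   exp(I*pi/3)   

Spot check: chi_3(5) = zeta_6^(3*5) = zeta_6^15 = -1.

Proof sketch: Z/6Z is abelian, so all 6 irreducible complex representations are 1-dimensional. They are given by chi_k(m) = zeta_6^(k*m) for k = 0,...,5. Row orthogonality: sum_m chi_k(m) conj(chi_l(m)) = 6 * [k = l].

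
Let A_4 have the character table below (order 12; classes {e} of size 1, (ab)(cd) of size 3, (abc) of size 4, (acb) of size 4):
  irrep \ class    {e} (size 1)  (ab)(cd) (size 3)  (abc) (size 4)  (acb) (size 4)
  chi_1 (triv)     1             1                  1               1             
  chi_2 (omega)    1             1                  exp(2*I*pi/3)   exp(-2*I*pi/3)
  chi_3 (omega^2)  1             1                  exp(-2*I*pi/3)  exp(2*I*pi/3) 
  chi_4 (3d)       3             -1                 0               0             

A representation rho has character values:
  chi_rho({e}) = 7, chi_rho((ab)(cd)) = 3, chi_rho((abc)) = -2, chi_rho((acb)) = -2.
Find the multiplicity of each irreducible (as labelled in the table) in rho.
Multiplicities: chi_1: 0, chi_2: 2, chi_3: 2, chi_4: 1.

Solution. Use <chi_rho, chi> = (1/|G|) sum_C |C| * chi_rho(C) * conj(chi(C)) with |G| = 12 for each irreducible chi in the table:
  <chi_rho, chi_1> = (1/12)[1*(7)*conj(1) + 3*(3)*conj(1) + 4*(-2)*conj(1) + 4*(-2)*conj(1)]
      = (1/12)[(7) + (9) + (-8) + (-8)] = 0/12 = 0
  <chi_rho, chi_2> = (1/12)[1*(7)*conj(1) + 3*(3)*conj(1) + 4*(-2)*conj(exp(2*I*pi/3)) + 4*(-2)*conj(exp(-2*I*pi/3))]
      = (1/12)[(7) + (9) + (8 + 8*exp(2*I*pi/3)) + (8 + 8*exp(-2*I*pi/3))] = 24/12 = 2
  <chi_rho, chi_3> = (1/12)[1*(7)*conj(1) + 3*(3)*conj(1) + 4*(-2)*conj(exp(-2*I*pi/3)) + 4*(-2)*conj(exp(2*I*pi/3))]
      = (1/12)[(7) + (9) + (8 + 8*exp(-2*I*pi/3)) + (8 + 8*exp(2*I*pi/3))] = 24/12 = 2
  <chi_rho, chi_4> = (1/12)[1*(7)*conj(3) + 3*(3)*conj(-1) + 4*(-2)*conj(0) + 4*(-2)*conj(0)]
      = (1/12)[(21) + (-9) + (0) + (0)] = 12/12 = 1
(Exp terms are combined using exp(i*s)*conj(exp(i*t)) = exp(i*(s-t)), and sums of them are collapsed using the identity that for every m > 1 the m distinct m-th roots of unity sum to 0, e.g. 1 + exp(2*I*pi/3) + exp(-2*I*pi/3) = 0.)
Dimension check: dim(rho) = sum (mult * dim) = 0*1 + 2*1 + 2*1 + 1*3 = 7 = chi_rho(e) = 7.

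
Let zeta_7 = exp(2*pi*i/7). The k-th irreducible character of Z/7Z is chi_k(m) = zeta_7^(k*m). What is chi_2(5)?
chi_2(5) = zeta_7^10 = exp(6*I*pi/7)

Details: chi_2(5) = zeta_7^(2*5) = zeta_7^10. Since zeta_7^7 = 1, this equals zeta_7^3 = exp(2*pi*i*3/7) = exp(6*I*pi/7).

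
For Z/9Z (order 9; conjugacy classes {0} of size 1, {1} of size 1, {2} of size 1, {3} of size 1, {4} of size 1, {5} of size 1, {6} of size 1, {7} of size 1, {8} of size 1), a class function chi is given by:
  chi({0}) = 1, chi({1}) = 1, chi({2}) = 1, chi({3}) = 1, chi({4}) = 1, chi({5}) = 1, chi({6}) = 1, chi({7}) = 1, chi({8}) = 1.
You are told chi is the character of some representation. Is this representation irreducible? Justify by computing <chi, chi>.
Irreducible: <chi, chi> = 1.

Solution. <chi, chi> = (1/|G|) sum_C |C| * |chi(C)|^2 = (1/9)[1*|1|^2 + 1*|1|^2 + 1*|1|^2 + 1*|1|^2 + 1*|1|^2 + 1*|1|^2 + 1*|1|^2 + 1*|1|^2 + 1*|1|^2]
  = (1/9)[(1) + (1) + (1) + (1) + (1) + (1) + (1) + (1) + (1)] = 9/9 = 1.
(Exp terms are combined using exp(i*s)*conj(exp(i*t)) = exp(i*(s-t)), and sums of them are collapsed using the identity that for every m > 1 the m distinct m-th roots of unity sum to 0, e.g. 1 + exp(2*I*pi/3) + exp(-2*I*pi/3) = 0.)
A character is irreducible iff <chi, chi> = 1, so this representation is irreducible.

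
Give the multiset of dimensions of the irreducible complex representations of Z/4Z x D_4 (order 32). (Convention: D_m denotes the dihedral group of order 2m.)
Dimensions: 1, 1, 1, 1, 1, 1, 1, 1, 1, 1, 1, 1, 1, 1, 1, 1, 2, 2, 2, 2

Argument: There are 20 irreducibles (= number of conjugacy classes). Their dimensions d_i satisfy sum d_i^2 = |G| = 32: 1 + 1 + 1 + 1 + 1 + 1 + 1 + 1 + 1 + 1 + 1 + 1 + 1 + 1 + 1 + 1 + 4 + 4 + 4 + 4 = 32. (For the product with Z/4Z: each of the 4 1-dim characters of Z/4Z tensors with each irrep of D_4, giving 4 copies of each D_4-dimension.)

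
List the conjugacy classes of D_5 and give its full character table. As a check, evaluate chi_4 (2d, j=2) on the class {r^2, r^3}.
Conjugacy classes: {e} of size 1, {r^1, r^4} of size 2, {r^2, r^3} of size 2, {s, sr, ..., sr^4} of size 5.
Character table:
  irrep \ class              {e} (size 1)  {r^1, r^4} (size 2)  {r^2, r^3} (size 2)  {s, sr, ..., sr^4} (size 5)
  chi_1 (triv)               1             1                    1                    1                          
  chi_2 (sign: r->1, s->-1)  1             1                    1                    -1                         
  chi_3 (2d, j=1)            2             -1/2 + sqrt(5)/2     -sqrt(5)/2 - 1/2     0                          
  chi_4 (2d, j=2)            2             -sqrt(5)/2 - 1/2     -1/2 + sqrt(5)/2     0                          

Spot check: chi_4 (2d, j=2) on {r^2, r^3} = -1/2 + sqrt(5)/2.

Derivation: D_5 has order 2*5 = 10 with 4 conjugacy classes, hence 4 irreducibles. Sum of squared dims 1 + 1 + 4 + 4 = 10 = |G|. Linear characters come from the abelianisation; the 2-dimensional irreps have character r^k -> 2*cos(2*pi*j*k/5), reflections -> 0.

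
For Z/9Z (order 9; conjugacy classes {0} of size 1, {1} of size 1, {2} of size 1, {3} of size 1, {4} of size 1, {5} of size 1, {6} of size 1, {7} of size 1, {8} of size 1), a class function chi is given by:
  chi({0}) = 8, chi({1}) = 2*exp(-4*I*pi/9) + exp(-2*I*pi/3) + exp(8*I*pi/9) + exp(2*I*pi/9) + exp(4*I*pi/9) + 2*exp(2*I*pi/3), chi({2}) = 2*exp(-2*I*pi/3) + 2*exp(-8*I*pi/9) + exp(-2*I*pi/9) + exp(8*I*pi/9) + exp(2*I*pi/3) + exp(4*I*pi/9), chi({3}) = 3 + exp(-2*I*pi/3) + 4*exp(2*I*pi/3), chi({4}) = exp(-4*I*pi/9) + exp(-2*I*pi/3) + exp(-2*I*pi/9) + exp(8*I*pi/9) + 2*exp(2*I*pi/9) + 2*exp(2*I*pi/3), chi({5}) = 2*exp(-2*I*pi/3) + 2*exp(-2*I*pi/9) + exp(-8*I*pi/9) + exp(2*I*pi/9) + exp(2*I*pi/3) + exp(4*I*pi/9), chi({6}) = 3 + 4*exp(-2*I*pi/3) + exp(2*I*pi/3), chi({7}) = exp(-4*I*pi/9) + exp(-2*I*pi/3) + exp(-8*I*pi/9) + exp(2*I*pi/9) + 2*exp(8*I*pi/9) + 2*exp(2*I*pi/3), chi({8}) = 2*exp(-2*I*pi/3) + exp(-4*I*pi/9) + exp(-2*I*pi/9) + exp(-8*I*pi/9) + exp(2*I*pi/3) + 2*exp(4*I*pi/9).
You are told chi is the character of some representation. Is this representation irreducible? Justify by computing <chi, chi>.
Not irreducible (reducible): <chi, chi> = 12 > 1.

<chi, chi> = (1/|G|) sum_C |C| * |chi(C)|^2 = (1/9)[1*|8|^2 + 1*|2*exp(-4*I*pi/9) + exp(-2*I*pi/3) + exp(8*I*pi/9) + exp(2*I*pi/9) + exp(4*I*pi/9) + 2*exp(2*I*pi/3)|^2 + 1*|2*exp(-2*I*pi/3) + 2*exp(-8*I*pi/9) + exp(-2*I*pi/9) + exp(8*I*pi/9) + exp(2*I*pi/3) + exp(4*I*pi/9)|^2 + 1*|3 + exp(-2*I*pi/3) + 4*exp(2*I*pi/3)|^2 + 1*|exp(-4*I*pi/9) + exp(-2*I*pi/3) + exp(-2*I*pi/9) + exp(8*I*pi/9) + 2*exp(2*I*pi/9) + 2*exp(2*I*pi/3)|^2 + 1*|2*exp(-2*I*pi/3) + 2*exp(-2*I*pi/9) + exp(-8*I*pi/9) + exp(2*I*pi/9) + exp(2*I*pi/3) + exp(4*I*pi/9)|^2 + 1*|3 + 4*exp(-2*I*pi/3) + exp(2*I*pi/3)|^2 + 1*|exp(-4*I*pi/9) + exp(-2*I*pi/3) + exp(-8*I*pi/9) + exp(2*I*pi/9) + 2*exp(8*I*pi/9) + 2*exp(2*I*pi/3)|^2 + 1*|2*exp(-2*I*pi/3) + exp(-4*I*pi/9) + exp(-2*I*pi/9) + exp(-8*I*pi/9) + exp(2*I*pi/3) + 2*exp(4*I*pi/9)|^2]
  = (1/9)[(64) + (12 + 7*exp(-2*I*pi/3) + 7*exp(-2*I*pi/9) + 4*exp(-4*I*pi/9) + 8*exp(-8*I*pi/9) + 8*exp(8*I*pi/9) + 4*exp(4*I*pi/9) + 7*exp(2*I*pi/9) + 7*exp(2*I*pi/3)) + (12 + 7*exp(-4*I*pi/9) + 7*exp(-2*I*pi/3) + 8*exp(-2*I*pi/9) + 4*exp(-8*I*pi/9) + 4*exp(8*I*pi/9) + 8*exp(2*I*pi/9) + 7*exp(2*I*pi/3) + 7*exp(4*I*pi/9)) + (7) + (12 + 8*exp(-4*I*pi/9) + 7*exp(-2*I*pi/3) + 4*exp(-2*I*pi/9) + 7*exp(-8*I*pi/9) + 7*exp(8*I*pi/9) + 4*exp(2*I*pi/9) + 7*exp(2*I*pi/3) + 8*exp(4*I*pi/9)) + (12 + 8*exp(-4*I*pi/9) + 7*exp(-2*I*pi/3) + 4*exp(-2*I*pi/9) + 7*exp(-8*I*pi/9) + 7*exp(8*I*pi/9) + 4*exp(2*I*pi/9) + 7*exp(2*I*pi/3) + 8*exp(4*I*pi/9)) + (7) + (12 + 7*exp(-4*I*pi/9) + 7*exp(-2*I*pi/3) + 8*exp(-2*I*pi/9) + 4*exp(-8*I*pi/9) + 4*exp(8*I*pi/9) + 8*exp(2*I*pi/9) + 7*exp(2*I*pi/3) + 7*exp(4*I*pi/9)) + (12 + 7*exp(-2*I*pi/3) + 7*exp(-2*I*pi/9) + 4*exp(-4*I*pi/9) + 8*exp(-8*I*pi/9) + 8*exp(8*I*pi/9) + 4*exp(4*I*pi/9) + 7*exp(2*I*pi/9) + 7*exp(2*I*pi/3))] = 108/9 = 12.
(Exp terms are combined using exp(i*s)*conj(exp(i*t)) = exp(i*(s-t)), and sums of them are collapsed using the identity that for every m > 1 the m distinct m-th roots of unity sum to 0, e.g. 1 + exp(2*I*pi/3) + exp(-2*I*pi/3) = 0.)
A character is irreducible iff <chi, chi> = 1, so this representation is reducible.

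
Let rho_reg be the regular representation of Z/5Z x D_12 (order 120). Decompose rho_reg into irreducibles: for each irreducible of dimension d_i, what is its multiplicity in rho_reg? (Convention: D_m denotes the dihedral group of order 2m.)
Each irreducible V_i of dimension d_i appears with multiplicity d_i, i.e. rho_reg = (direct sum over all irreducibles V_i) d_i V_i. The irreducible dimensions for Z/5Z x D_12 are 1, 1, 1, 1, 1, 1, 1, 1, 1, 1, 1, 1, 1, 1, 1, 1, 1, 1, 1, 1, 2, 2, 2, 2, 2, 2, 2, 2, 2, 2, 2, 2, 2, 2, 2, 2, 2, 2, 2, 2, 2, 2, 2, 2, 2: 20 irreducibles of dimension 1, each with multiplicity 1; 25 irreducibles of dimension 2, each with multiplicity 2. Total dimension 20*1*1 + 25*2*2 = 120 = |G|.

Details: General theorem: in the regular representation of a finite group G, each irreducible appears with multiplicity equal to its dimension. Check: dim(rho_reg) = sum d_i^2 = 1 + 1 + 1 + 1 + 1 + 1 + 1 + 1 + 1 + 1 + 1 + 1 + 1 + 1 + 1 + 1 + 1 + 1 + 1 + 1 + 4 + 4 + 4 + 4 + 4 + 4 + 4 + 4 + 4 + 4 + 4 + 4 + 4 + 4 + 4 + 4 + 4 + 4 + 4 + 4 + 4 + 4 + 4 + 4 + 4 = 120 = |G|.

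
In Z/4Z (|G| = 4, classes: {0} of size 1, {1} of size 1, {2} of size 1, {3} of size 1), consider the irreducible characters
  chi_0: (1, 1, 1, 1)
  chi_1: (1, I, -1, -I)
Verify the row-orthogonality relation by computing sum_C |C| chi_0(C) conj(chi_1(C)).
Sum = 0; so <chi_0, chi_1> = 0 (distinct irreducibles are orthogonal).

Compute term by term over conjugacy classes (|C| * chi_0(C) * conj(chi_1(C))):
  1*(1)*conj(1) + 1*(1)*conj(I) + 1*(1)*conj(-1) + 1*(1)*conj(-I)
  = (1) + (-I) + (-1) + (I)
  = 0.
(Exp terms are combined using exp(i*s)*conj(exp(i*t)) = exp(i*(s-t)), and sums of them are collapsed using the identity that for every m > 1 the m distinct m-th roots of unity sum to 0, e.g. 1 + exp(2*I*pi/3) + exp(-2*I*pi/3) = 0.)
Dividing by |G| = 4 gives 0/4 = 0, matching the row-orthogonality relation <chi_0, chi_1> = [chi_0 = chi_1].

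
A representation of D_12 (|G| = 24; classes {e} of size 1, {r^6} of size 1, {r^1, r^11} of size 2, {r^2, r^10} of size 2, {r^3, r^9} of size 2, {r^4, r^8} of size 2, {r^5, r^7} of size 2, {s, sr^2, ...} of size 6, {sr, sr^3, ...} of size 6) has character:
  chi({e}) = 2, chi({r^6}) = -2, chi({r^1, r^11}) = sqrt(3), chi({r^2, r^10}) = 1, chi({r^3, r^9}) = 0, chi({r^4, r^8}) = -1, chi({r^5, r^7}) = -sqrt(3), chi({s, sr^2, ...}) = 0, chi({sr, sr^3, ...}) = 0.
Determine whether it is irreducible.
Irreducible: <chi, chi> = 1.

Details: <chi, chi> = (1/|G|) sum_C |C| * |chi(C)|^2 = (1/24)[1*|2|^2 + 1*|-2|^2 + 2*|sqrt(3)|^2 + 2*|1|^2 + 2*|0|^2 + 2*|-1|^2 + 2*|-sqrt(3)|^2 + 6*|0|^2 + 6*|0|^2]
  = (1/24)[(4) + (4) + (6) + (2) + (0) + (2) + (6) + (0) + (0)] = 24/24 = 1.
A character is irreducible iff <chi, chi> = 1, so this representation is irreducible.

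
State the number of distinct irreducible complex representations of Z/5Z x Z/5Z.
25

Working: The number of irreducible complex representations of a finite group equals its number of conjugacy classes. Z/5Z x Z/5Z is abelian of order 25, so every element is its own conjugacy class: 25 classes, so Z/5Z x Z/5Z (order 25) has exactly 25 irreducible complex representations.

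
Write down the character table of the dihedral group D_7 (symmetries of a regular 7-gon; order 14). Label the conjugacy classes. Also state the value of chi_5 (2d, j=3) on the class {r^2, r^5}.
Conjugacy classes: {e} of size 1, {r^1, r^6} of size 2, {r^2, r^5} of size 2, {r^3, r^4} of size 2, {s, sr, ..., sr^6} of size 7.
Character table:
  irrep \ class              {e} (size 1)  {r^1, r^6} (size 2)  {r^2, r^5} (size 2)  {r^3, r^4} (size 2)  {s, sr, ..., sr^6} (size 7)
  chi_1 (triv)               1             1                    1                    1                    1                          
  chi_2 (sign: r->1, s->-1)  1             1                    1                    1                    -1                         
  chi_3 (2d, j=1)            2             2*cos(2*pi/7)        -2*cos(3*pi/7)       -2*cos(pi/7)         0                          
  chi_4 (2d, j=2)            2             -2*cos(3*pi/7)       -2*cos(pi/7)         2*cos(2*pi/7)        0                          
  chi_5 (2d, j=3)            2             -2*cos(pi/7)         2*cos(2*pi/7)        -2*cos(3*pi/7)       0                          

Spot check: chi_5 (2d, j=3) on {r^2, r^5} = 2*cos(2*pi/7).

Argument: D_7 has order 2*7 = 14 with 5 conjugacy classes, hence 5 irreducibles. Sum of squared dims 1 + 1 + 4 + 4 + 4 = 14 = |G|. Linear characters come from the abelianisation; the 2-dimensional irreps have character r^k -> 2*cos(2*pi*j*k/7), reflections -> 0.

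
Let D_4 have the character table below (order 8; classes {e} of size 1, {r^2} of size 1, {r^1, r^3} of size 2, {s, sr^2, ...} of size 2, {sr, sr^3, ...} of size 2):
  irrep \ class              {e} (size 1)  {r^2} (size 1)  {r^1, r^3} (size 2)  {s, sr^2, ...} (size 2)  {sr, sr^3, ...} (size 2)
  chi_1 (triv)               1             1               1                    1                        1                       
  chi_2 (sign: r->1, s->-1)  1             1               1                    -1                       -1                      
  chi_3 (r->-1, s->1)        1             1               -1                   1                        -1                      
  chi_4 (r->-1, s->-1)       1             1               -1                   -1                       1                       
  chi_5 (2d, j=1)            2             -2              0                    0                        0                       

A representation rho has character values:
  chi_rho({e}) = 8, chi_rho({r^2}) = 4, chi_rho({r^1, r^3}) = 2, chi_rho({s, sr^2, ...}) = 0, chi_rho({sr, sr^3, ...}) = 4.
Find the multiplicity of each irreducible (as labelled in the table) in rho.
Multiplicities: chi_1: 3, chi_2: 1, chi_3: 0, chi_4: 2, chi_5: 1.

Derivation: Use <chi_rho, chi> = (1/|G|) sum_C |C| * chi_rho(C) * conj(chi(C)) with |G| = 8 for each irreducible chi in the table:
  <chi_rho, chi_1> = (1/8)[1*(8)*conj(1) + 1*(4)*conj(1) + 2*(2)*conj(1) + 2*(0)*conj(1) + 2*(4)*conj(1)]
      = (1/8)[(8) + (4) + (4) + (0) + (8)] = 24/8 = 3
  <chi_rho, chi_2> = (1/8)[1*(8)*conj(1) + 1*(4)*conj(1) + 2*(2)*conj(1) + 2*(0)*conj(-1) + 2*(4)*conj(-1)]
      = (1/8)[(8) + (4) + (4) + (0) + (-8)] = 8/8 = 1
  <chi_rho, chi_3> = (1/8)[1*(8)*conj(1) + 1*(4)*conj(1) + 2*(2)*conj(-1) + 2*(0)*conj(1) + 2*(4)*conj(-1)]
      = (1/8)[(8) + (4) + (-4) + (0) + (-8)] = 0/8 = 0
  <chi_rho, chi_4> = (1/8)[1*(8)*conj(1) + 1*(4)*conj(1) + 2*(2)*conj(-1) + 2*(0)*conj(-1) + 2*(4)*conj(1)]
      = (1/8)[(8) + (4) + (-4) + (0) + (8)] = 16/8 = 2
  <chi_rho, chi_5> = (1/8)[1*(8)*conj(2) + 1*(4)*conj(-2) + 2*(2)*conj(0) + 2*(0)*conj(0) + 2*(4)*conj(0)]
      = (1/8)[(16) + (-8) + (0) + (0) + (0)] = 8/8 = 1
Dimension check: dim(rho) = sum (mult * dim) = 3*1 + 1*1 + 0*1 + 2*1 + 1*2 = 8 = chi_rho(e) = 8.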